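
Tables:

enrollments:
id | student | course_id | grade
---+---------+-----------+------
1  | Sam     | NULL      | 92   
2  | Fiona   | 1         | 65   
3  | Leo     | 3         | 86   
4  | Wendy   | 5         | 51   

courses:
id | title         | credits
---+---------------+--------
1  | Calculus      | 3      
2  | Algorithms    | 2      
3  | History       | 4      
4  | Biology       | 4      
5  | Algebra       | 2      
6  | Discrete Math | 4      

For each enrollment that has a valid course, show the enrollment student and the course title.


INNER JOIN keeps only enrollments rows whose course_id matches an id in courses. Walk through each enrollment:
  - enrollment 1 (Sam): course_id=NULL, no match -> dropped
  - enrollment 2 (Fiona): course_id=1 -> matches Calculus
  - enrollment 3 (Leo): course_id=3 -> matches History
  - enrollment 4 (Wendy): course_id=5 -> matches Algebra
So 1 of 4 rows is dropped.

SQL:
SELECT a.student, b.title AS course
FROM enrollments a
INNER JOIN courses b ON a.course_id = b.id

Result:
student | course  
--------+---------
Fiona   | Calculus
Leo     | History 
Wendy   | Algebra 


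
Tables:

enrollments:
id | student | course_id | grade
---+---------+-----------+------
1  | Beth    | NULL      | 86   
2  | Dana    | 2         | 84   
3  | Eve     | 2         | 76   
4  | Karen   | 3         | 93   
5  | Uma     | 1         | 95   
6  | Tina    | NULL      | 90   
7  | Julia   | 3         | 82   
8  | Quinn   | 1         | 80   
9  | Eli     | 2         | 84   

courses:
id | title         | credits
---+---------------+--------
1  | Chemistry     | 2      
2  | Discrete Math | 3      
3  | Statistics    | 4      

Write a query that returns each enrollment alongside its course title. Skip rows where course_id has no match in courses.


INNER JOIN keeps only enrollments rows whose course_id matches an id in courses. Walk through each enrollment:
  - enrollment 1 (Beth): course_id=NULL, no match -> dropped
  - enrollment 2 (Dana): course_id=2 -> matches Discrete Math
  - enrollment 3 (Eve): course_id=2 -> matches Discrete Math
  - enrollment 4 (Karen): course_id=3 -> matches Statistics
  - enrollment 5 (Uma): course_id=1 -> matches Chemistry
  - enrollment 6 (Tina): course_id=NULL, no match -> dropped
  - enrollment 7 (Julia): course_id=3 -> matches Statistics
  - enrollment 8 (Quinn): course_id=1 -> matches Chemistry
  - enrollment 9 (Eli): course_id=2 -> matches Discrete Math
So 2 of 9 rows are dropped.

SQL:
SELECT a.student, b.title AS course
FROM enrollments a
INNER JOIN courses b ON a.course_id = b.id

Result:
student | course       
--------+--------------
Dana    | Discrete Math
Eve     | Discrete Math
Karen   | Statistics   
Uma     | Chemistry    
Julia   | Statistics   
Quinn   | Chemistry    
Eli     | Discrete Math


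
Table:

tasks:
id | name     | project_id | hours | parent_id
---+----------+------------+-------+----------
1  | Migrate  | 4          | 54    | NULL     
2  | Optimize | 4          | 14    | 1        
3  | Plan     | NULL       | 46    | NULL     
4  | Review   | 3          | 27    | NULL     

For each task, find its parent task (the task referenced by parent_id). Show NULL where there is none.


This is a self-join: tasks is joined to a second copy of itself, matching each row's parent_id to another row's id. Use LEFT JOIN so rows with parent_id=NULL are kept.
  - task 1 (Migrate): parent_id=NULL -> NULL
  - task 2 (Optimize): parent_id=1 -> Migrate
  - task 3 (Plan): parent_id=NULL -> NULL
  - task 4 (Review): parent_id=NULL -> NULL

SQL:
SELECT a.name AS item, b.name AS parent
FROM tasks a
LEFT JOIN tasks b ON a.parent_id = b.id

Result:
item     | parent 
---------+--------
Migrate  | NULL   
Optimize | Migrate
Plan     | NULL   
Review   | NULL   


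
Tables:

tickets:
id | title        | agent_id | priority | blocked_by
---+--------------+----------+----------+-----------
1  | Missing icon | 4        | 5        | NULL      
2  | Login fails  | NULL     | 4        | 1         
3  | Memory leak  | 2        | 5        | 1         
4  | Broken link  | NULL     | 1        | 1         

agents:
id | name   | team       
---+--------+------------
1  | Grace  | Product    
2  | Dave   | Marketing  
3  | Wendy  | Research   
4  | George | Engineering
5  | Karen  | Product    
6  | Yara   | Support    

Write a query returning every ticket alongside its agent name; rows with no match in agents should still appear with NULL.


LEFT JOIN keeps every row from tickets (the left table); where agent_id has no match in agents, the agent columns become NULL. Walk through each ticket:
  - ticket 1 (Missing icon): agent_id=4 -> matches George
  - ticket 2 (Login fails): agent_id=NULL, no match -> kept with NULL
  - ticket 3 (Memory leak): agent_id=2 -> matches Dave
  - ticket 4 (Broken link): agent_id=NULL, no match -> kept with NULL
All 4 rows appear; 2 have NULL agent.

SQL:
SELECT a.title, b.name AS agent
FROM tickets a
LEFT JOIN agents b ON a.agent_id = b.id

Result:
title        | agent 
-------------+-------
Missing icon | George
Login fails  | NULL  
Memory leak  | Dave  
Broken link  | NULL  


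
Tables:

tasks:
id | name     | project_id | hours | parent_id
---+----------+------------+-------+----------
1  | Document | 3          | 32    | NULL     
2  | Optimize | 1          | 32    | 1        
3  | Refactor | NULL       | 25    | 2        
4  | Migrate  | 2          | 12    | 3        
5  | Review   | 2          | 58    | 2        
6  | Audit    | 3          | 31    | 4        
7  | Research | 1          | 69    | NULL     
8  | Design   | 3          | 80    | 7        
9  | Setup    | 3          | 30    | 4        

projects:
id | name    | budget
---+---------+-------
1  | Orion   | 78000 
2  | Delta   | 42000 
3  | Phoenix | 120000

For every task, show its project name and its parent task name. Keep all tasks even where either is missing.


Two LEFT JOINs from the same base table tasks: one to projects via project_id, one to tasks itself via parent_id. Both are LEFT so every task is preserved.
Match against projects:
  - task 1 (Document): project_id=3 -> matches Phoenix
  - task 2 (Optimize): project_id=1 -> matches Orion
  - task 3 (Refactor): project_id=NULL, no match -> kept with NULL
  - task 4 (Migrate): project_id=2 -> matches Delta
  - task 5 (Review): project_id=2 -> matches Delta
  - task 6 (Audit): project_id=3 -> matches Phoenix
  - task 7 (Research): project_id=1 -> matches Orion
  - task 8 (Design): project_id=3 -> matches Phoenix
  - task 9 (Setup): project_id=3 -> matches Phoenix
Match against tasks (self):
  - task 1 (Document): parent_id=NULL -> NULL
  - task 2 (Optimize): parent_id=1 -> Document
  - task 3 (Refactor): parent_id=2 -> Optimize
  - task 4 (Migrate): parent_id=3 -> Refactor
  - task 5 (Review): parent_id=2 -> Optimize
  - task 6 (Audit): parent_id=4 -> Migrate
  - task 7 (Research): parent_id=NULL -> NULL
  - task 8 (Design): parent_id=7 -> Research
  - task 9 (Setup): parent_id=4 -> Migrate

SQL:
SELECT a.name, b.name AS project, c.name AS parent
FROM tasks a
LEFT JOIN projects b ON a.project_id = b.id
LEFT JOIN tasks c ON a.parent_id = c.id

Result:
name     | project | parent  
---------+---------+---------
Document | Phoenix | NULL    
Optimize | Orion   | Document
Refactor | NULL    | Optimize
Migrate  | Delta   | Refactor
Review   | Delta   | Optimize
Audit    | Phoenix | Migrate 
Research | Orion   | NULL    
Design   | Phoenix | Research
Setup    | Phoenix | Migrate 


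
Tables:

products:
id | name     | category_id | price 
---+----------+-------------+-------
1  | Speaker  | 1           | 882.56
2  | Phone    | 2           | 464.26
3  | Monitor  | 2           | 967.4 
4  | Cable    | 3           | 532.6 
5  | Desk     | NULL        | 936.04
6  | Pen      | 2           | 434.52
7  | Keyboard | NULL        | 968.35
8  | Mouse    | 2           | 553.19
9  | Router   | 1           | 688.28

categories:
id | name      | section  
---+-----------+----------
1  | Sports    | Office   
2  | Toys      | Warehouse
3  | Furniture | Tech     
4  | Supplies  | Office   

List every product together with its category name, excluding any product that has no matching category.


INNER JOIN keeps only products rows whose category_id matches an id in categories. Walk through each product:
  - product 1 (Speaker): category_id=1 -> matches Sports
  - product 2 (Phone): category_id=2 -> matches Toys
  - product 3 (Monitor): category_id=2 -> matches Toys
  - product 4 (Cable): category_id=3 -> matches Furniture
  - product 5 (Desk): category_id=NULL, no match -> dropped
  - product 6 (Pen): category_id=2 -> matches Toys
  - product 7 (Keyboard): category_id=NULL, no match -> dropped
  - product 8 (Mouse): category_id=2 -> matches Toys
  - product 9 (Router): category_id=1 -> matches Sports
So 2 of 9 rows are dropped.

SQL:
SELECT a.name, b.name AS category
FROM products a
INNER JOIN categories b ON a.category_id = b.id

Result:
name    | category 
--------+----------
Speaker | Sports   
Phone   | Toys     
Monitor | Toys     
Cable   | Furniture
Pen     | Toys     
Mouse   | Toys     
Router  | Sports   


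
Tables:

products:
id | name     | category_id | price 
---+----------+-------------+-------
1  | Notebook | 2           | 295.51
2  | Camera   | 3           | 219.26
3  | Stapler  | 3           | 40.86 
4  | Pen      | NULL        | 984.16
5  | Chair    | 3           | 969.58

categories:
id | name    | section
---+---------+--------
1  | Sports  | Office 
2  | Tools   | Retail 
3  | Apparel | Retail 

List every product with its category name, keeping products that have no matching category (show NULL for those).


LEFT JOIN keeps every row from products (the left table); where category_id has no match in categories, the category columns become NULL. Walk through each product:
  - product 1 (Notebook): category_id=2 -> matches Tools
  - product 2 (Camera): category_id=3 -> matches Apparel
  - product 3 (Stapler): category_id=3 -> matches Apparel
  - product 4 (Pen): category_id=NULL, no match -> kept with NULL
  - product 5 (Chair): category_id=3 -> matches Apparel
All 5 rows appear; 1 has NULL category.

SQL:
SELECT a.name, b.name AS category
FROM products a
LEFT JOIN categories b ON a.category_id = b.id

Result:
name     | category
---------+---------
Notebook | Tools   
Camera   | Apparel 
Stapler  | Apparel 
Pen      | NULL    
Chair    | Apparel 


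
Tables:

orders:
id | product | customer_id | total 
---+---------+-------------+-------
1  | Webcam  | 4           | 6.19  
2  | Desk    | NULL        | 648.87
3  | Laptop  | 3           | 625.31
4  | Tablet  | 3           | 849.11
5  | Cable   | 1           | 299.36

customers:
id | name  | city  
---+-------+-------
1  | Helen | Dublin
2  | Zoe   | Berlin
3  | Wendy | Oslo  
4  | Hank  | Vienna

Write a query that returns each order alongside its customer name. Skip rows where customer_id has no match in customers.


INNER JOIN keeps only orders rows whose customer_id matches an id in customers. Walk through each order:
  - order 1 (Webcam): customer_id=4 -> matches Hank
  - order 2 (Desk): customer_id=NULL, no match -> dropped
  - order 3 (Laptop): customer_id=3 -> matches Wendy
  - order 4 (Tablet): customer_id=3 -> matches Wendy
  - order 5 (Cable): customer_id=1 -> matches Helen
So 1 of 5 rows is dropped.

SQL:
SELECT a.product, b.name AS customer
FROM orders a
INNER JOIN customers b ON a.customer_id = b.id

Result:
product | customer
--------+---------
Webcam  | Hank    
Laptop  | Wendy   
Tablet  | Wendy   
Cable   | Helen   


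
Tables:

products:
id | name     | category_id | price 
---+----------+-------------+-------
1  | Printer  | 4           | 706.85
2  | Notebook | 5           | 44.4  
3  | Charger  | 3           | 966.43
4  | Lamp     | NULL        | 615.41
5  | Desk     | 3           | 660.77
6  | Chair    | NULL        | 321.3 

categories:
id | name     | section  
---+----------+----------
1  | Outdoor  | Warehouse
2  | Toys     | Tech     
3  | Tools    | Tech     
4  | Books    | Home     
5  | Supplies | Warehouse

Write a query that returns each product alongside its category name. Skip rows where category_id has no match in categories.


INNER JOIN keeps only products rows whose category_id matches an id in categories. Walk through each product:
  - product 1 (Printer): category_id=4 -> matches Books
  - product 2 (Notebook): category_id=5 -> matches Supplies
  - product 3 (Charger): category_id=3 -> matches Tools
  - product 4 (Lamp): category_id=NULL, no match -> dropped
  - product 5 (Desk): category_id=3 -> matches Tools
  - product 6 (Chair): category_id=NULL, no match -> dropped
So 2 of 6 rows are dropped.

SQL:
SELECT a.name, b.name AS category
FROM products a
INNER JOIN categories b ON a.category_id = b.id

Result:
name     | category
---------+---------
Printer  | Books   
Notebook | Supplies
Charger  | Tools   
Desk     | Tools   


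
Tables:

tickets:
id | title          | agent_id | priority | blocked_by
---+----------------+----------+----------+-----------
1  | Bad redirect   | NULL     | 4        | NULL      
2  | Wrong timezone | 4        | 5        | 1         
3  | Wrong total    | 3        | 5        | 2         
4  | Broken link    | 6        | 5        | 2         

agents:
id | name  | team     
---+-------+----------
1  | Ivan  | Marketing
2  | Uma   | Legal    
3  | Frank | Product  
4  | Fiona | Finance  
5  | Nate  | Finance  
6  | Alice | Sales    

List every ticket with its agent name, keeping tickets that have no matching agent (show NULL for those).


LEFT JOIN keeps every row from tickets (the left table); where agent_id has no match in agents, the agent columns become NULL. Walk through each ticket:
  - ticket 1 (Bad redirect): agent_id=NULL, no match -> kept with NULL
  - ticket 2 (Wrong timezone): agent_id=4 -> matches Fiona
  - ticket 3 (Wrong total): agent_id=3 -> matches Frank
  - ticket 4 (Broken link): agent_id=6 -> matches Alice
All 4 rows appear; 1 has NULL agent.

SQL:
SELECT a.title, b.name AS agent
FROM tickets a
LEFT JOIN agents b ON a.agent_id = b.id

Result:
title          | agent
---------------+------
Bad redirect   | NULL 
Wrong timezone | Fiona
Wrong total    | Frank
Broken link    | Alice


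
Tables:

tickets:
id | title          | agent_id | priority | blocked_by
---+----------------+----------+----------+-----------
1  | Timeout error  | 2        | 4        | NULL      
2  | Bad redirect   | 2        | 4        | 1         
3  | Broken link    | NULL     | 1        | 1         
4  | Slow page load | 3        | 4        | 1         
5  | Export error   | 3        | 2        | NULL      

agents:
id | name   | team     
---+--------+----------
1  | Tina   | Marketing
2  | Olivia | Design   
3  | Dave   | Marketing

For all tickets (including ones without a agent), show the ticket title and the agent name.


LEFT JOIN keeps every row from tickets (the left table); where agent_id has no match in agents, the agent columns become NULL. Walk through each ticket:
  - ticket 1 (Timeout error): agent_id=2 -> matches Olivia
  - ticket 2 (Bad redirect): agent_id=2 -> matches Olivia
  - ticket 3 (Broken link): agent_id=NULL, no match -> kept with NULL
  - ticket 4 (Slow page load): agent_id=3 -> matches Dave
  - ticket 5 (Export error): agent_id=3 -> matches Dave
All 5 rows appear; 1 has NULL agent.

SQL:
SELECT a.title, b.name AS agent
FROM tickets a
LEFT JOIN agents b ON a.agent_id = b.id

Result:
title          | agent 
---------------+-------
Timeout error  | Olivia
Bad redirect   | Olivia
Broken link    | NULL  
Slow page load | Dave  
Export error   | Dave  


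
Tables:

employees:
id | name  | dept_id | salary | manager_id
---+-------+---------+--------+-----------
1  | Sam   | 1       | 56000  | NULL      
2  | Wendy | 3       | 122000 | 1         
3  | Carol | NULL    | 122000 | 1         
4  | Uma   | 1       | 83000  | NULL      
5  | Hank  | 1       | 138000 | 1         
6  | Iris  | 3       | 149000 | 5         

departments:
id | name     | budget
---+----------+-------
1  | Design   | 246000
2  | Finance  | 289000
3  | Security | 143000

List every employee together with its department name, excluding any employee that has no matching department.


INNER JOIN keeps only employees rows whose dept_id matches an id in departments. Walk through each employee:
  - employee 1 (Sam): dept_id=1 -> matches Design
  - employee 2 (Wendy): dept_id=3 -> matches Security
  - employee 3 (Carol): dept_id=NULL, no match -> dropped
  - employee 4 (Uma): dept_id=1 -> matches Design
  - employee 5 (Hank): dept_id=1 -> matches Design
  - employee 6 (Iris): dept_id=3 -> matches Security
So 1 of 6 rows is dropped.

SQL:
SELECT a.name, b.name AS department
FROM employees a
INNER JOIN departments b ON a.dept_id = b.id

Result:
name  | department
------+-----------
Sam   | Design    
Wendy | Security  
Uma   | Design    
Hank  | Design    
Iris  | Security  


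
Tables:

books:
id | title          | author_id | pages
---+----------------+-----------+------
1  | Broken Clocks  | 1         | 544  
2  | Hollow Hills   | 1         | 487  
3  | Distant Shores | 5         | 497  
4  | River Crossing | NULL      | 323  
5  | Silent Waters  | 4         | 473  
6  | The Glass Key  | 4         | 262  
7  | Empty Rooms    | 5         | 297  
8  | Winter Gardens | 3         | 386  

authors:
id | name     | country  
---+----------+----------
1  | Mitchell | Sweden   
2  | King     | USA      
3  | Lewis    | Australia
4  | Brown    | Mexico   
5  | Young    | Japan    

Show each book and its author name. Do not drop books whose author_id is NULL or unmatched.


LEFT JOIN keeps every row from books (the left table); where author_id has no match in authors, the author columns become NULL. Walk through each book:
  - book 1 (Broken Clocks): author_id=1 -> matches Mitchell
  - book 2 (Hollow Hills): author_id=1 -> matches Mitchell
  - book 3 (Distant Shores): author_id=5 -> matches Young
  - book 4 (River Crossing): author_id=NULL, no match -> kept with NULL
  - book 5 (Silent Waters): author_id=4 -> matches Brown
  - book 6 (The Glass Key): author_id=4 -> matches Brown
  - book 7 (Empty Rooms): author_id=5 -> matches Young
  - book 8 (Winter Gardens): author_id=3 -> matches Lewis
All 8 rows appear; 1 has NULL author.

SQL:
SELECT a.title, b.name AS author
FROM books a
LEFT JOIN authors b ON a.author_id = b.id

Result:
title          | author  
---------------+---------
Broken Clocks  | Mitchell
Hollow Hills   | Mitchell
Distant Shores | Young   
River Crossing | NULL    
Silent Waters  | Brown   
The Glass Key  | Brown   
Empty Rooms    | Young   
Winter Gardens | Lewis   


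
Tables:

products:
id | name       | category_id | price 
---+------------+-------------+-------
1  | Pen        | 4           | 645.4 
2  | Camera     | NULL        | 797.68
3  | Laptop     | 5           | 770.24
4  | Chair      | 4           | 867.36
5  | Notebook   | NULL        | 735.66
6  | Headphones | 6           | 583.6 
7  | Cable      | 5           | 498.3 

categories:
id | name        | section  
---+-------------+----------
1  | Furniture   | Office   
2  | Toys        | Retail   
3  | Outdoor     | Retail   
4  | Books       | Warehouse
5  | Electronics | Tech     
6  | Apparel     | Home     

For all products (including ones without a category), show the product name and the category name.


LEFT JOIN keeps every row from products (the left table); where category_id has no match in categories, the category columns become NULL. Walk through each product:
  - product 1 (Pen): category_id=4 -> matches Books
  - product 2 (Camera): category_id=NULL, no match -> kept with NULL
  - product 3 (Laptop): category_id=5 -> matches Electronics
  - product 4 (Chair): category_id=4 -> matches Books
  - product 5 (Notebook): category_id=NULL, no match -> kept with NULL
  - product 6 (Headphones): category_id=6 -> matches Apparel
  - product 7 (Cable): category_id=5 -> matches Electronics
All 7 rows appear; 2 have NULL category.

SQL:
SELECT a.name, b.name AS category
FROM products a
LEFT JOIN categories b ON a.category_id = b.id

Result:
name       | category   
-----------+------------
Pen        | Books      
Camera     | NULL       
Laptop     | Electronics
Chair      | Books      
Notebook   | NULL       
Headphones | Apparel    
Cable      | Electronics


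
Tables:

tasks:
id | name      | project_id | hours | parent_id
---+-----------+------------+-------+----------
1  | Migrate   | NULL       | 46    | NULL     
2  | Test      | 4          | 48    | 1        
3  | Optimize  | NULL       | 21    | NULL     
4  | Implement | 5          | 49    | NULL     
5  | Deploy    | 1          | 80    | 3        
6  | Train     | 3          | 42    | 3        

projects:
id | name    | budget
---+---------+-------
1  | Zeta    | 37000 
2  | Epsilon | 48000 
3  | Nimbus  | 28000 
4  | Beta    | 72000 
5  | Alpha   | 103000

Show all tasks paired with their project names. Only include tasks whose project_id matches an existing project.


INNER JOIN keeps only tasks rows whose project_id matches an id in projects. Walk through each task:
  - task 1 (Migrate): project_id=NULL, no match -> dropped
  - task 2 (Test): project_id=4 -> matches Beta
  - task 3 (Optimize): project_id=NULL, no match -> dropped
  - task 4 (Implement): project_id=5 -> matches Alpha
  - task 5 (Deploy): project_id=1 -> matches Zeta
  - task 6 (Train): project_id=3 -> matches Nimbus
So 2 of 6 rows are dropped.

SQL:
SELECT a.name, b.name AS project
FROM tasks a
INNER JOIN projects b ON a.project_id = b.id

Result:
name      | project
----------+--------
Test      | Beta   
Implement | Alpha  
Deploy    | Zeta   
Train     | Nimbus 


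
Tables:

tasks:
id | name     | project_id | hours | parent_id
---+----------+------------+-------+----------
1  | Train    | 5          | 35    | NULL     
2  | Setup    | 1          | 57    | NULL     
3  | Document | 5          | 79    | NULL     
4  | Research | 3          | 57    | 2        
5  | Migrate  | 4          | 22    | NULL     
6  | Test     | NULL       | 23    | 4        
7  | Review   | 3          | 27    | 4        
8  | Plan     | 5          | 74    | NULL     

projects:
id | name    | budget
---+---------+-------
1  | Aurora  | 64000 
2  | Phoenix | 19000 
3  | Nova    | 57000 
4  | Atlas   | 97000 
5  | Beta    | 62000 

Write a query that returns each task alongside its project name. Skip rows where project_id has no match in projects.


INNER JOIN keeps only tasks rows whose project_id matches an id in projects. Walk through each task:
  - task 1 (Train): project_id=5 -> matches Beta
  - task 2 (Setup): project_id=1 -> matches Aurora
  - task 3 (Document): project_id=5 -> matches Beta
  - task 4 (Research): project_id=3 -> matches Nova
  - task 5 (Migrate): project_id=4 -> matches Atlas
  - task 6 (Test): project_id=NULL, no match -> dropped
  - task 7 (Review): project_id=3 -> matches Nova
  - task 8 (Plan): project_id=5 -> matches Beta
So 1 of 8 rows is dropped.

SQL:
SELECT a.name, b.name AS project
FROM tasks a
INNER JOIN projects b ON a.project_id = b.id

Result:
name     | project
---------+--------
Train    | Beta   
Setup    | Aurora 
Document | Beta   
Research | Nova   
Migrate  | Atlas  
Review   | Nova   
Plan     | Beta   


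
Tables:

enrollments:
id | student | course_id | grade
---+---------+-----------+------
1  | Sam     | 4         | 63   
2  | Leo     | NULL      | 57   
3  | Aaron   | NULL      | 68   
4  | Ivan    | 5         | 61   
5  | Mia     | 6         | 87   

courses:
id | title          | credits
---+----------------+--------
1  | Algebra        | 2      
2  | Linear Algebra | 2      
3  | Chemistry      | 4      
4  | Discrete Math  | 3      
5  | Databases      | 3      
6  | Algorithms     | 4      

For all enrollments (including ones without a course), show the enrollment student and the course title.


LEFT JOIN keeps every row from enrollments (the left table); where course_id has no match in courses, the course columns become NULL. Walk through each enrollment:
  - enrollment 1 (Sam): course_id=4 -> matches Discrete Math
  - enrollment 2 (Leo): course_id=NULL, no match -> kept with NULL
  - enrollment 3 (Aaron): course_id=NULL, no match -> kept with NULL
  - enrollment 4 (Ivan): course_id=5 -> matches Databases
  - enrollment 5 (Mia): course_id=6 -> matches Algorithms
All 5 rows appear; 2 have NULL course.

SQL:
SELECT a.student, b.title AS course
FROM enrollments a
LEFT JOIN courses b ON a.course_id = b.id

Result:
student | course       
--------+--------------
Sam     | Discrete Math
Leo     | NULL         
Aaron   | NULL         
Ivan    | Databases    
Mia     | Algorithms   


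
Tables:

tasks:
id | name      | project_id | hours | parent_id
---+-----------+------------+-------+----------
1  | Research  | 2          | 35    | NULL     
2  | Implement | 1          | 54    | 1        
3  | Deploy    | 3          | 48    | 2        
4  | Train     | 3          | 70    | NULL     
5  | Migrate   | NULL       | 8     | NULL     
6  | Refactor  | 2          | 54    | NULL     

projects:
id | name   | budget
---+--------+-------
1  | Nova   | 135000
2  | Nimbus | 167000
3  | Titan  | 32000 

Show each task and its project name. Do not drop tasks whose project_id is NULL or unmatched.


LEFT JOIN keeps every row from tasks (the left table); where project_id has no match in projects, the project columns become NULL. Walk through each task:
  - task 1 (Research): project_id=2 -> matches Nimbus
  - task 2 (Implement): project_id=1 -> matches Nova
  - task 3 (Deploy): project_id=3 -> matches Titan
  - task 4 (Train): project_id=3 -> matches Titan
  - task 5 (Migrate): project_id=NULL, no match -> kept with NULL
  - task 6 (Refactor): project_id=2 -> matches Nimbus
All 6 rows appear; 1 has NULL project.

SQL:
SELECT a.name, b.name AS project
FROM tasks a
LEFT JOIN projects b ON a.project_id = b.id

Result:
name      | project
----------+--------
Research  | Nimbus 
Implement | Nova   
Deploy    | Titan  
Train     | Titan  
Migrate   | NULL   
Refactor  | Nimbus 


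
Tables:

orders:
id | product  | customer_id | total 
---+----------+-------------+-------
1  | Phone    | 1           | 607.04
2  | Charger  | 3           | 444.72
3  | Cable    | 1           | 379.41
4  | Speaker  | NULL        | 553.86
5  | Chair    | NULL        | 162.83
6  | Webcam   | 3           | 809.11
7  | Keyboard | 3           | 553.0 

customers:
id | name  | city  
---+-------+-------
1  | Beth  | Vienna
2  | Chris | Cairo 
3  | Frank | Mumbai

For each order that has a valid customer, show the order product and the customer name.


INNER JOIN keeps only orders rows whose customer_id matches an id in customers. Walk through each order:
  - order 1 (Phone): customer_id=1 -> matches Beth
  - order 2 (Charger): customer_id=3 -> matches Frank
  - order 3 (Cable): customer_id=1 -> matches Beth
  - order 4 (Speaker): customer_id=NULL, no match -> dropped
  - order 5 (Chair): customer_id=NULL, no match -> dropped
  - order 6 (Webcam): customer_id=3 -> matches Frank
  - order 7 (Keyboard): customer_id=3 -> matches Frank
So 2 of 7 rows are dropped.

SQL:
SELECT a.product, b.name AS customer
FROM orders a
INNER JOIN customers b ON a.customer_id = b.id

Result:
product  | customer
---------+---------
Phone    | Beth    
Charger  | Frank   
Cable    | Beth    
Webcam   | Frank   
Keyboard | Frank   


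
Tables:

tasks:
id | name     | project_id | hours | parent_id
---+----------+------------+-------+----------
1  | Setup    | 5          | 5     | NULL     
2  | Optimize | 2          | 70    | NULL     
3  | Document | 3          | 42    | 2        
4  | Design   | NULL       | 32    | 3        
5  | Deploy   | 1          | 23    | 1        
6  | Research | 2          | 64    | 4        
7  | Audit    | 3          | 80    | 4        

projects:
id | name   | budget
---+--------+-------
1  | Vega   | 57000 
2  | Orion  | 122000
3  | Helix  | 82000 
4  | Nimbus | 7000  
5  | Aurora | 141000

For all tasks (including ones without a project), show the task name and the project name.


LEFT JOIN keeps every row from tasks (the left table); where project_id has no match in projects, the project columns become NULL. Walk through each task:
  - task 1 (Setup): project_id=5 -> matches Aurora
  - task 2 (Optimize): project_id=2 -> matches Orion
  - task 3 (Document): project_id=3 -> matches Helix
  - task 4 (Design): project_id=NULL, no match -> kept with NULL
  - task 5 (Deploy): project_id=1 -> matches Vega
  - task 6 (Research): project_id=2 -> matches Orion
  - task 7 (Audit): project_id=3 -> matches Helix
All 7 rows appear; 1 has NULL project.

SQL:
SELECT a.name, b.name AS project
FROM tasks a
LEFT JOIN projects b ON a.project_id = b.id

Result:
name     | project
---------+--------
Setup    | Aurora 
Optimize | Orion  
Document | Helix  
Design   | NULL   
Deploy   | Vega   
Research | Orion  
Audit    | Helix  


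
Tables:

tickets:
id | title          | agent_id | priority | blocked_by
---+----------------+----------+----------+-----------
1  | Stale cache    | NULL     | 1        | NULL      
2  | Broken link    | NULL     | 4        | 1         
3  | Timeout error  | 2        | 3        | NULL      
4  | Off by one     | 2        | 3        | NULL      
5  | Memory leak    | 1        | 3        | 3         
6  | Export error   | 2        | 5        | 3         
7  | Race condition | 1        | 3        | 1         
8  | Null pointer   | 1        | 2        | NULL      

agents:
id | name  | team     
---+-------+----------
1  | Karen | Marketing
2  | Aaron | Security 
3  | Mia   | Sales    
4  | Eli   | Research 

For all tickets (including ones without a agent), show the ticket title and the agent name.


LEFT JOIN keeps every row from tickets (the left table); where agent_id has no match in agents, the agent columns become NULL. Walk through each ticket:
  - ticket 1 (Stale cache): agent_id=NULL, no match -> kept with NULL
  - ticket 2 (Broken link): agent_id=NULL, no match -> kept with NULL
  - ticket 3 (Timeout error): agent_id=2 -> matches Aaron
  - ticket 4 (Off by one): agent_id=2 -> matches Aaron
  - ticket 5 (Memory leak): agent_id=1 -> matches Karen
  - ticket 6 (Export error): agent_id=2 -> matches Aaron
  - ticket 7 (Race condition): agent_id=1 -> matches Karen
  - ticket 8 (Null pointer): agent_id=1 -> matches Karen
All 8 rows appear; 2 have NULL agent.

SQL:
SELECT a.title, b.name AS agent
FROM tickets a
LEFT JOIN agents b ON a.agent_id = b.id

Result:
title          | agent
---------------+------
Stale cache    | NULL 
Broken link    | NULL 
Timeout error  | Aaron
Off by one     | Aaron
Memory leak    | Karen
Export error   | Aaron
Race condition | Karen
Null pointer   | Karen


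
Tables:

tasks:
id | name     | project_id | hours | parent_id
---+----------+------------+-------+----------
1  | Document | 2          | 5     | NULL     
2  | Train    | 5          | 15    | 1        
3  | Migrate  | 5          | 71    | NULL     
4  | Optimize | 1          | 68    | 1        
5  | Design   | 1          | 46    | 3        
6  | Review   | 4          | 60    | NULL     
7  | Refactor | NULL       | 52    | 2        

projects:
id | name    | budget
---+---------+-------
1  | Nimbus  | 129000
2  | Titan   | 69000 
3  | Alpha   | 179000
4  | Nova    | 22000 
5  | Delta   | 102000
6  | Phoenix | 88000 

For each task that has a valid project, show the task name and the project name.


INNER JOIN keeps only tasks rows whose project_id matches an id in projects. Walk through each task:
  - task 1 (Document): project_id=2 -> matches Titan
  - task 2 (Train): project_id=5 -> matches Delta
  - task 3 (Migrate): project_id=5 -> matches Delta
  - task 4 (Optimize): project_id=1 -> matches Nimbus
  - task 5 (Design): project_id=1 -> matches Nimbus
  - task 6 (Review): project_id=4 -> matches Nova
  - task 7 (Refactor): project_id=NULL, no match -> dropped
So 1 of 7 rows is dropped.

SQL:
SELECT a.name, b.name AS project
FROM tasks a
INNER JOIN projects b ON a.project_id = b.id

Result:
name     | project
---------+--------
Document | Titan  
Train    | Delta  
Migrate  | Delta  
Optimize | Nimbus 
Design   | Nimbus 
Review   | Nova   


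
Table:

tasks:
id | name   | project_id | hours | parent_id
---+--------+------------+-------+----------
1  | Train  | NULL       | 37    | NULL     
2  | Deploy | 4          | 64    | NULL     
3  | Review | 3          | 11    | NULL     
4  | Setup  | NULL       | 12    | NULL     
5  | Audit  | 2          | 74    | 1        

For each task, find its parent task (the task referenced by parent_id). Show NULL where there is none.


This is a self-join: tasks is joined to a second copy of itself, matching each row's parent_id to another row's id. Use LEFT JOIN so rows with parent_id=NULL are kept.
  - task 1 (Train): parent_id=NULL -> NULL
  - task 2 (Deploy): parent_id=NULL -> NULL
  - task 3 (Review): parent_id=NULL -> NULL
  - task 4 (Setup): parent_id=NULL -> NULL
  - task 5 (Audit): parent_id=1 -> Train

SQL:
SELECT a.name AS item, b.name AS parent
FROM tasks a
LEFT JOIN tasks b ON a.parent_id = b.id

Result:
item   | parent
-------+-------
Train  | NULL  
Deploy | NULL  
Review | NULL  
Setup  | NULL  
Audit  | Train 


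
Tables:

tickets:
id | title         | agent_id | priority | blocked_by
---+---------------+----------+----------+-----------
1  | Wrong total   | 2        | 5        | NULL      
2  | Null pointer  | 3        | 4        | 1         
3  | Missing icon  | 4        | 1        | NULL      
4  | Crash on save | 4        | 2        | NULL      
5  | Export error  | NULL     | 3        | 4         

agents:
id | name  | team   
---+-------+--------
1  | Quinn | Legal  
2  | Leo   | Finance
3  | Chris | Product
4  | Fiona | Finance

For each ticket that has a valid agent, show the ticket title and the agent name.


INNER JOIN keeps only tickets rows whose agent_id matches an id in agents. Walk through each ticket:
  - ticket 1 (Wrong total): agent_id=2 -> matches Leo
  - ticket 2 (Null pointer): agent_id=3 -> matches Chris
  - ticket 3 (Missing icon): agent_id=4 -> matches Fiona
  - ticket 4 (Crash on save): agent_id=4 -> matches Fiona
  - ticket 5 (Export error): agent_id=NULL, no match -> dropped
So 1 of 5 rows is dropped.

SQL:
SELECT a.title, b.name AS agent
FROM tickets a
INNER JOIN agents b ON a.agent_id = b.id

Result:
title         | agent
--------------+------
Wrong total   | Leo  
Null pointer  | Chris
Missing icon  | Fiona
Crash on save | Fiona


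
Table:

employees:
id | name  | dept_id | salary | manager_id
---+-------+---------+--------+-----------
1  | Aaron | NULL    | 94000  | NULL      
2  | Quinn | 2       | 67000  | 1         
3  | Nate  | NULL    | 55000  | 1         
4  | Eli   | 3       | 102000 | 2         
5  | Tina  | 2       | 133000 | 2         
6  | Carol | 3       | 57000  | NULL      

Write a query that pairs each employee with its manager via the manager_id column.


This is a self-join: employees is joined to a second copy of itself, matching each row's manager_id to another row's id. Use LEFT JOIN so rows with manager_id=NULL are kept.
  - employee 1 (Aaron): manager_id=NULL -> NULL
  - employee 2 (Quinn): manager_id=1 -> Aaron
  - employee 3 (Nate): manager_id=1 -> Aaron
  - employee 4 (Eli): manager_id=2 -> Quinn
  - employee 5 (Tina): manager_id=2 -> Quinn
  - employee 6 (Carol): manager_id=NULL -> NULL

SQL:
SELECT a.name AS item, b.name AS manager
FROM employees a
LEFT JOIN employees b ON a.manager_id = b.id

Result:
item  | manager
------+--------
Aaron | NULL   
Quinn | Aaron  
Nate  | Aaron  
Eli   | Quinn  
Tina  | Quinn  
Carol | NULL   


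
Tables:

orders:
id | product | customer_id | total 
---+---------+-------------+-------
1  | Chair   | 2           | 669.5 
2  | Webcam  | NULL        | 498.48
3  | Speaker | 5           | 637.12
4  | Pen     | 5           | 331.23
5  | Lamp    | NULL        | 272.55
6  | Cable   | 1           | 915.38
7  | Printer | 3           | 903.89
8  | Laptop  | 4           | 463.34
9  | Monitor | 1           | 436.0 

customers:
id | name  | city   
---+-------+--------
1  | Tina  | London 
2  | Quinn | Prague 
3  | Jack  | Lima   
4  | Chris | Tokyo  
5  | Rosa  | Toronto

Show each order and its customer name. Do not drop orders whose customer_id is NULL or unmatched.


LEFT JOIN keeps every row from orders (the left table); where customer_id has no match in customers, the customer columns become NULL. Walk through each order:
  - order 1 (Chair): customer_id=2 -> matches Quinn
  - order 2 (Webcam): customer_id=NULL, no match -> kept with NULL
  - order 3 (Speaker): customer_id=5 -> matches Rosa
  - order 4 (Pen): customer_id=5 -> matches Rosa
  - order 5 (Lamp): customer_id=NULL, no match -> kept with NULL
  - order 6 (Cable): customer_id=1 -> matches Tina
  - order 7 (Printer): customer_id=3 -> matches Jack
  - order 8 (Laptop): customer_id=4 -> matches Chris
  - order 9 (Monitor): customer_id=1 -> matches Tina
All 9 rows appear; 2 have NULL customer.

SQL:
SELECT a.product, b.name AS customer
FROM orders a
LEFT JOIN customers b ON a.customer_id = b.id

Result:
product | customer
--------+---------
Chair   | Quinn   
Webcam  | NULL    
Speaker | Rosa    
Pen     | Rosa    
Lamp    | NULL    
Cable   | Tina    
Printer | Jack    
Laptop  | Chris   
Monitor | Tina    


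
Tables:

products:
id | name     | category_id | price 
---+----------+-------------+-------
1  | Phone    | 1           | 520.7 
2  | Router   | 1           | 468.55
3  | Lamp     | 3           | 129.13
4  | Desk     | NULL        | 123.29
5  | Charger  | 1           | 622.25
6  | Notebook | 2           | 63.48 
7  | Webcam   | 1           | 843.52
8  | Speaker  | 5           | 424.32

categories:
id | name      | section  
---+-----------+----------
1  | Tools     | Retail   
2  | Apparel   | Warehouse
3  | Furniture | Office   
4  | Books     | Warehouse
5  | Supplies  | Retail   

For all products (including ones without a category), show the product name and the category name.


LEFT JOIN keeps every row from products (the left table); where category_id has no match in categories, the category columns become NULL. Walk through each product:
  - product 1 (Phone): category_id=1 -> matches Tools
  - product 2 (Router): category_id=1 -> matches Tools
  - product 3 (Lamp): category_id=3 -> matches Furniture
  - product 4 (Desk): category_id=NULL, no match -> kept with NULL
  - product 5 (Charger): category_id=1 -> matches Tools
  - product 6 (Notebook): category_id=2 -> matches Apparel
  - product 7 (Webcam): category_id=1 -> matches Tools
  - product 8 (Speaker): category_id=5 -> matches Supplies
All 8 rows appear; 1 has NULL category.

SQL:
SELECT a.name, b.name AS category
FROM products a
LEFT JOIN categories b ON a.category_id = b.id

Result:
name     | category 
---------+----------
Phone    | Tools    
Router   | Tools    
Lamp     | Furniture
Desk     | NULL     
Charger  | Tools    
Notebook | Apparel  
Webcam   | Tools    
Speaker  | Supplies 


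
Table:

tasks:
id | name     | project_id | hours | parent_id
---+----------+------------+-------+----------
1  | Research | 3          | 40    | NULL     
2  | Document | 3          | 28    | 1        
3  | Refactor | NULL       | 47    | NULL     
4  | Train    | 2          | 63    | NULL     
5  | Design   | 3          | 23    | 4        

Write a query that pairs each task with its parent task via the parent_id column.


This is a self-join: tasks is joined to a second copy of itself, matching each row's parent_id to another row's id. Use LEFT JOIN so rows with parent_id=NULL are kept.
  - task 1 (Research): parent_id=NULL -> NULL
  - task 2 (Document): parent_id=1 -> Research
  - task 3 (Refactor): parent_id=NULL -> NULL
  - task 4 (Train): parent_id=NULL -> NULL
  - task 5 (Design): parent_id=4 -> Train

SQL:
SELECT a.name AS item, b.name AS parent
FROM tasks a
LEFT JOIN tasks b ON a.parent_id = b.id

Result:
item     | parent  
---------+---------
Research | NULL    
Document | Research
Refactor | NULL    
Train    | NULL    
Design   | Train   


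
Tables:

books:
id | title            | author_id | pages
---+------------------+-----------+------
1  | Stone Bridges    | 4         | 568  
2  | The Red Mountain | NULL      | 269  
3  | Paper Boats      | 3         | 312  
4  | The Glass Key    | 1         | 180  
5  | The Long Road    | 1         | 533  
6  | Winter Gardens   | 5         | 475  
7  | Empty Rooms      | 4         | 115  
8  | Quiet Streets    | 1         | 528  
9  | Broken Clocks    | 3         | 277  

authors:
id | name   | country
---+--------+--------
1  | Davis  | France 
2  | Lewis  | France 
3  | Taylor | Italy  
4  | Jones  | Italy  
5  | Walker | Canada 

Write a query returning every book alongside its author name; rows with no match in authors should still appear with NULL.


LEFT JOIN keeps every row from books (the left table); where author_id has no match in authors, the author columns become NULL. Walk through each book:
  - book 1 (Stone Bridges): author_id=4 -> matches Jones
  - book 2 (The Red Mountain): author_id=NULL, no match -> kept with NULL
  - book 3 (Paper Boats): author_id=3 -> matches Taylor
  - book 4 (The Glass Key): author_id=1 -> matches Davis
  - book 5 (The Long Road): author_id=1 -> matches Davis
  - book 6 (Winter Gardens): author_id=5 -> matches Walker
  - book 7 (Empty Rooms): author_id=4 -> matches Jones
  - book 8 (Quiet Streets): author_id=1 -> matches Davis
  - book 9 (Broken Clocks): author_id=3 -> matches Taylor
All 9 rows appear; 1 has NULL author.

SQL:
SELECT a.title, b.name AS author
FROM books a
LEFT JOIN authors b ON a.author_id = b.id

Result:
title            | author
-----------------+-------
Stone Bridges    | Jones 
The Red Mountain | NULL  
Paper Boats      | Taylor
The Glass Key    | Davis 
The Long Road    | Davis 
Winter Gardens   | Walker
Empty Rooms      | Jones 
Quiet Streets    | Davis 
Broken Clocks    | Taylor
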